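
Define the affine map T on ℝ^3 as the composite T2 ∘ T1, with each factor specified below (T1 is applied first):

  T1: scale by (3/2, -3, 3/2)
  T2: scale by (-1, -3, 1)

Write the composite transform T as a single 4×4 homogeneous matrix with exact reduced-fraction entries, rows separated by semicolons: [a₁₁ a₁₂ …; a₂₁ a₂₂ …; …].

T1 = [3/2 0 0 0; 0 -3 0 0; 0 0 3/2 0; 0 0 0 1]
T2·T1 = [-3/2 0 0 0; 0 9 0 0; 0 0 3/2 0; 0 0 0 1]

T = [-3/2 0 0 0; 0 9 0 0; 0 0 3/2 0; 0 0 0 1]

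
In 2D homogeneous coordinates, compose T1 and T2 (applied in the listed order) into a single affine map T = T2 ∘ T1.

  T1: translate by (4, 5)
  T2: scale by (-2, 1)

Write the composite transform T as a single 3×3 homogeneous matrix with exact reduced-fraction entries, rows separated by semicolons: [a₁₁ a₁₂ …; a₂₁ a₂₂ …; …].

T1 = [1 0 4; 0 1 5; 0 0 1]
T2·T1 = [-2 0 -8; 0 1 5; 0 0 1]

T = [-2 0 -8; 0 1 5; 0 0 1]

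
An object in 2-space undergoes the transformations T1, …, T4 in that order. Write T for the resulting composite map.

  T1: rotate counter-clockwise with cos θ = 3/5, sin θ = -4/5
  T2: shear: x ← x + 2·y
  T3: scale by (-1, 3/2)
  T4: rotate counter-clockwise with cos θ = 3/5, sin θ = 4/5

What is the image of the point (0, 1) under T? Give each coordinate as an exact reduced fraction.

T1 rotate counter-clockwise with cos θ = 3/5, sin θ = -4/5: (0, 1) → (4/5, 3/5)
T2 shear: x ← x + 2·y: (4/5, 3/5) → (2, 3/5)
T3 scale by (-1, 3/2): (2, 3/5) → (-2, 9/10)
T4 rotate counter-clockwise with cos θ = 3/5, sin θ = 4/5: (-2, 9/10) → (-48/25, -53/50)

T(p) = (-48/25, -53/50)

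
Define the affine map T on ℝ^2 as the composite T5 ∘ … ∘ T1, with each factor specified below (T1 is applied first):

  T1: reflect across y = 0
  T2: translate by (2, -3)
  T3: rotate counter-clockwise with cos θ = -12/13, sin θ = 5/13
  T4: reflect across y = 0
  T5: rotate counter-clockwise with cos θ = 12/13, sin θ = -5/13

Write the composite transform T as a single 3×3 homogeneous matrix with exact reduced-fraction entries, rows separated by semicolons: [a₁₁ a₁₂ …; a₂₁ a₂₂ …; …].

T1 = [1 0 0; 0 -1 0; 0 0 1]
T2·T1 = [1 0 2; 0 -1 -3; 0 0 1]
T3·…·T1 = [-12/13 5/13 -9/13; 5/13 12/13 46/13; 0 0 1]
T4·…·T1 = [-12/13 5/13 -9/13; -5/13 -12/13 -46/13; 0 0 1]
T5·…·T1 = [-1 0 -2; 0 -1 -3; 0 0 1]

T = [-1 0 -2; 0 -1 -3; 0 0 1]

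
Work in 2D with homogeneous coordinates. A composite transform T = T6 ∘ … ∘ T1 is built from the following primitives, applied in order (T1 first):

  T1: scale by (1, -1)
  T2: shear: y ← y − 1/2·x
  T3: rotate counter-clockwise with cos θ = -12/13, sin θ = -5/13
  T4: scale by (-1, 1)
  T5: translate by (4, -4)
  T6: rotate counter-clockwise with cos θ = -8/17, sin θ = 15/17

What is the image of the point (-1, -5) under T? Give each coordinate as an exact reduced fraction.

T(p) = (1595/221, 2183/442)

T1 scale by (1, -1): (-1, -5) → (-1, 5)
T2 shear: y ← y − 1/2·x: (-1, 5) → (-1, 11/2)
T3 rotate counter-clockwise with cos θ = -12/13, sin θ = -5/13: (-1, 11/2) → (79/26, -61/13)
T4 scale by (-1, 1): (79/26, -61/13) → (-79/26, -61/13)
T5 translate by (4, -4): (-79/26, -61/13) → (25/26, -113/13)
T6 rotate counter-clockwise with cos θ = -8/17, sin θ = 15/17: (25/26, -113/13) → (1595/221, 2183/442)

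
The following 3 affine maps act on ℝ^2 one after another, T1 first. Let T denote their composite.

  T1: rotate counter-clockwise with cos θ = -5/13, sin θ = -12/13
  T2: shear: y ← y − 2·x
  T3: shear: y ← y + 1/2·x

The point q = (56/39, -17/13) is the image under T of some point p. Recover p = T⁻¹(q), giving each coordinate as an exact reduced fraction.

p = (-4/3, 1)

T1 = [-5/13 12/13 0; -12/13 -5/13 0; 0 0 1]
T2·T1 = [-5/13 12/13 0; -2/13 -29/13 0; 0 0 1]
T3·…·T1 = [-5/13 12/13 0; -9/26 -23/13 0; 0 0 1]
det M = 1; M⁻¹ = [-23/13 -12/13 0; 9/26 -5/13 0; 0 0 1]
M⁻¹ · (56/39, -17/13)ᵀ = (-4/3, 1)ᵀ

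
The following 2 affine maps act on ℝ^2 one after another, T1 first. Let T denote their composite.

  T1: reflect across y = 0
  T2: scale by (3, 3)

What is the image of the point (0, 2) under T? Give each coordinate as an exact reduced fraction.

T1 reflect across y = 0: (0, 2) → (0, -2)
T2 scale by (3, 3): (0, -2) → (0, -6)

T(p) = (0, -6)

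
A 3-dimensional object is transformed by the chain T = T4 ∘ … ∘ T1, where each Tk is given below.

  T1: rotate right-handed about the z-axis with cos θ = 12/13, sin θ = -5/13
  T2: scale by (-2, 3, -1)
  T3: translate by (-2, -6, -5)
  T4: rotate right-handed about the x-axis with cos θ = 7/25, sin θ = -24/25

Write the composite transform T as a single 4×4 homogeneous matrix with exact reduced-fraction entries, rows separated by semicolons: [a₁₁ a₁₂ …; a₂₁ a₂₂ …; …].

T1 = [12/13 5/13 0 0; -5/13 12/13 0 0; 0 0 1 0; 0 0 0 1]
T2·T1 = [-24/13 -10/13 0 0; -15/13 36/13 0 0; 0 0 -1 0; 0 0 0 1]
T3·…·T1 = [-24/13 -10/13 0 -2; -15/13 36/13 0 -6; 0 0 -1 -5; 0 0 0 1]
T4·…·T1 = [-24/13 -10/13 0 -2; -21/65 252/325 -24/25 -162/25; 72/65 -864/325 -7/25 109/25; 0 0 0 1]

T = [-24/13 -10/13 0 -2; -21/65 252/325 -24/25 -162/25; 72/65 -864/325 -7/25 109/25; 0 0 0 1]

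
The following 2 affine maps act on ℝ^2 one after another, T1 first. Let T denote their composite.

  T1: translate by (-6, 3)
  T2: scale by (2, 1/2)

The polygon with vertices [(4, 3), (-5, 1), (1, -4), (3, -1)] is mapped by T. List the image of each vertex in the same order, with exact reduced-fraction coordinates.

image vertices: (-4, 3), (-22, 2), (-10, -1/2), (-6, 1)

T1 translate by (-6, 3): (4, 3) → (-2, 6); (-5, 1) → (-11, 4); (1, -4) → (-5, -1); (3, -1) → (-3, 2)
T2 scale by (2, 1/2): (-2, 6) → (-4, 3); (-11, 4) → (-22, 2); (-5, -1) → (-10, -1/2); (-3, 2) → (-6, 1)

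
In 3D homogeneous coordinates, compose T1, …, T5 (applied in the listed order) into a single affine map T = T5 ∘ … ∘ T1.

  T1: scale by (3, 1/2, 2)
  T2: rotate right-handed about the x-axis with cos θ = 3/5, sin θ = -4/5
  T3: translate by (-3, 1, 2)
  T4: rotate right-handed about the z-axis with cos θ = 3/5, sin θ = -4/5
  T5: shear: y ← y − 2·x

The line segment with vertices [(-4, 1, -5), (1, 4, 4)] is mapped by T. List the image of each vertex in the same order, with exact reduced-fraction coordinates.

T1 scale by (3, 1/2, 2): (-4, 1, -5) → (-12, 1/2, -10); (1, 4, 4) → (3, 2, 8)
T2 rotate right-handed about the x-axis with cos θ = 3/5, sin θ = -4/5: (-12, 1/2, -10) → (-12, -77/10, -32/5); (3, 2, 8) → (3, 38/5, 16/5)
T3 translate by (-3, 1, 2): (-12, -77/10, -32/5) → (-15, -67/10, -22/5); (3, 38/5, 16/5) → (0, 43/5, 26/5)
T4 rotate right-handed about the z-axis with cos θ = 3/5, sin θ = -4/5: (-15, -67/10, -22/5) → (-359/25, 399/50, -22/5); (0, 43/5, 26/5) → (172/25, 129/25, 26/5)
T5 shear: y ← y − 2·x: (-359/25, 399/50, -22/5) → (-359/25, 367/10, -22/5); (172/25, 129/25, 26/5) → (172/25, -43/5, 26/5)

image vertices: (-359/25, 367/10, -22/5), (172/25, -43/5, 26/5)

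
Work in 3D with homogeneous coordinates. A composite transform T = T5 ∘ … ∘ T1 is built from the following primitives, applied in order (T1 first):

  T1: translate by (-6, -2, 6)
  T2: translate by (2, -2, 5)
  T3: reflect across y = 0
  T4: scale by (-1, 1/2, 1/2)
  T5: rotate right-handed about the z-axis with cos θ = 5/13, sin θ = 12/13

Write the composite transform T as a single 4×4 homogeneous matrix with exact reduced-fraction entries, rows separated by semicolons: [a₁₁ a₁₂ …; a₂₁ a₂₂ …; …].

T = [-5/13 6/13 0 -4/13; -12/13 -5/26 0 58/13; 0 0 1/2 11/2; 0 0 0 1]

T1 = [1 0 0 -6; 0 1 0 -2; 0 0 1 6; 0 0 0 1]
T2·T1 = [1 0 0 -4; 0 1 0 -4; 0 0 1 11; 0 0 0 1]
T3·…·T1 = [1 0 0 -4; 0 -1 0 4; 0 0 1 11; 0 0 0 1]
T4·…·T1 = [-1 0 0 4; 0 -1/2 0 2; 0 0 1/2 11/2; 0 0 0 1]
T5·…·T1 = [-5/13 6/13 0 -4/13; -12/13 -5/26 0 58/13; 0 0 1/2 11/2; 0 0 0 1]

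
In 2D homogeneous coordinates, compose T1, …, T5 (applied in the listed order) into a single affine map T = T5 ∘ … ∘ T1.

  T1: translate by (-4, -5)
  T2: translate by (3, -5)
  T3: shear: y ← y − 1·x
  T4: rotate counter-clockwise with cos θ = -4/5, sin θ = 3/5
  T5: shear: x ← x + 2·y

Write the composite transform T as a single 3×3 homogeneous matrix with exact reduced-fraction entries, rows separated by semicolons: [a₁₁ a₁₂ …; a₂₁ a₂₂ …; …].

T1 = [1 0 -4; 0 1 -5; 0 0 1]
T2·T1 = [1 0 -1; 0 1 -10; 0 0 1]
T3·…·T1 = [1 0 -1; -1 1 -9; 0 0 1]
T4·…·T1 = [-1/5 -3/5 31/5; 7/5 -4/5 33/5; 0 0 1]
T5·…·T1 = [13/5 -11/5 97/5; 7/5 -4/5 33/5; 0 0 1]

T = [13/5 -11/5 97/5; 7/5 -4/5 33/5; 0 0 1]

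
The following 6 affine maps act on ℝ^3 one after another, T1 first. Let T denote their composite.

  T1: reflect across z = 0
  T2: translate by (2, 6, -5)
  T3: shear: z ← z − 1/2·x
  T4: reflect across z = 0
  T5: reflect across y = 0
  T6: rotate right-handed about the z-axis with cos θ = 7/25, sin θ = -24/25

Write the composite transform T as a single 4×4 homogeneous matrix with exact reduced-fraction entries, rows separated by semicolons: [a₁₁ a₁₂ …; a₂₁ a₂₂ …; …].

T1 = [1 0 0 0; 0 1 0 0; 0 0 -1 0; 0 0 0 1]
T2·T1 = [1 0 0 2; 0 1 0 6; 0 0 -1 -5; 0 0 0 1]
T3·…·T1 = [1 0 0 2; 0 1 0 6; -1/2 0 -1 -6; 0 0 0 1]
T4·…·T1 = [1 0 0 2; 0 1 0 6; 1/2 0 1 6; 0 0 0 1]
T5·…·T1 = [1 0 0 2; 0 -1 0 -6; 1/2 0 1 6; 0 0 0 1]
T6·…·T1 = [7/25 -24/25 0 -26/5; -24/25 -7/25 0 -18/5; 1/2 0 1 6; 0 0 0 1]

T = [7/25 -24/25 0 -26/5; -24/25 -7/25 0 -18/5; 1/2 0 1 6; 0 0 0 1]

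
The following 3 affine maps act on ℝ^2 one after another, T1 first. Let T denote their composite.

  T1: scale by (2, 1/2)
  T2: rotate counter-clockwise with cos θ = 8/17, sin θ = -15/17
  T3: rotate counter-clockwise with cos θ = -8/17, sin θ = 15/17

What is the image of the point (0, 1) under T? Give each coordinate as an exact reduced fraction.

T1 scale by (2, 1/2): (0, 1) → (0, 1/2)
T2 rotate counter-clockwise with cos θ = 8/17, sin θ = -15/17: (0, 1/2) → (15/34, 4/17)
T3 rotate counter-clockwise with cos θ = -8/17, sin θ = 15/17: (15/34, 4/17) → (-120/289, 161/578)

T(p) = (-120/289, 161/578)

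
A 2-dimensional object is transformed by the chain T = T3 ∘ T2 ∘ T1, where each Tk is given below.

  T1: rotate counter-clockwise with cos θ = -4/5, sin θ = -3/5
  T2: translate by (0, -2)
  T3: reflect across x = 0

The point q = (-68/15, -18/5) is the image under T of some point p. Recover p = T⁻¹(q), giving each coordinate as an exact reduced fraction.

p = (-8/3, 4)

T1 = [-4/5 3/5 0; -3/5 -4/5 0; 0 0 1]
T2·T1 = [-4/5 3/5 0; -3/5 -4/5 -2; 0 0 1]
T3·…·T1 = [4/5 -3/5 0; -3/5 -4/5 -2; 0 0 1]
det M = -1; M⁻¹ = [4/5 -3/5 -6/5; -3/5 -4/5 -8/5; 0 0 1]
M⁻¹ · (-68/15, -18/5)ᵀ = (-8/3, 4)ᵀ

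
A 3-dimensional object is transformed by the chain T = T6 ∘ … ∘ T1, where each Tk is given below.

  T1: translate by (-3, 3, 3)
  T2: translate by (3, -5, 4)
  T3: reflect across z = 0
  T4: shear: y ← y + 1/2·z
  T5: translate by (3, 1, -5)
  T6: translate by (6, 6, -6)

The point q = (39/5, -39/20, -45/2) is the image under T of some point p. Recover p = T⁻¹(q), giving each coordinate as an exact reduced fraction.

p = (-6/5, -6/5, 9/2)

T1 = [1 0 0 -3; 0 1 0 3; 0 0 1 3; 0 0 0 1]
T2·T1 = [1 0 0 0; 0 1 0 -2; 0 0 1 7; 0 0 0 1]
T3·…·T1 = [1 0 0 0; 0 1 0 -2; 0 0 -1 -7; 0 0 0 1]
T4·…·T1 = [1 0 0 0; 0 1 -1/2 -11/2; 0 0 -1 -7; 0 0 0 1]
T5·…·T1 = [1 0 0 3; 0 1 -1/2 -9/2; 0 0 -1 -12; 0 0 0 1]
T6·…·T1 = [1 0 0 9; 0 1 -1/2 3/2; 0 0 -1 -18; 0 0 0 1]
det M = -1; M⁻¹ = [1 0 0 -9; 0 1 -1/2 -21/2; 0 0 -1 -18; 0 0 0 1]
M⁻¹ · (39/5, -39/20, -45/2)ᵀ = (-6/5, -6/5, 9/2)ᵀ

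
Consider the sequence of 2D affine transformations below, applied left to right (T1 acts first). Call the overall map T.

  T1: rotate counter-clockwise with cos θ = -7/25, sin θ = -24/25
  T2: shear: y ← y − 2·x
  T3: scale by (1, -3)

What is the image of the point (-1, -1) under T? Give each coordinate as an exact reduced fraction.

T(p) = (-17/25, -39/5)

T1 rotate counter-clockwise with cos θ = -7/25, sin θ = -24/25: (-1, -1) → (-17/25, 31/25)
T2 shear: y ← y − 2·x: (-17/25, 31/25) → (-17/25, 13/5)
T3 scale by (1, -3): (-17/25, 13/5) → (-17/25, -39/5)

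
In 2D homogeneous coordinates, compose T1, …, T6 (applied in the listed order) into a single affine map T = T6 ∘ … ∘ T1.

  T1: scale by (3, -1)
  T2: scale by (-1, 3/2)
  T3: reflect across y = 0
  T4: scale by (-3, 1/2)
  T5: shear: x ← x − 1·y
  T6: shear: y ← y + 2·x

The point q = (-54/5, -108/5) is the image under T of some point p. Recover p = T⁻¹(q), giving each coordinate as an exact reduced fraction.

T1 = [3 0 0; 0 -1 0; 0 0 1]
T2·T1 = [-3 0 0; 0 -3/2 0; 0 0 1]
T3·…·T1 = [-3 0 0; 0 3/2 0; 0 0 1]
T4·…·T1 = [9 0 0; 0 3/4 0; 0 0 1]
T5·…·T1 = [9 -3/4 0; 0 3/4 0; 0 0 1]
T6·…·T1 = [9 -3/4 0; 18 -3/4 0; 0 0 1]
det M = 27/4; M⁻¹ = [-1/9 1/9 0; -8/3 4/3 0; 0 0 1]
M⁻¹ · (-54/5, -108/5)ᵀ = (-6/5, 0)ᵀ

p = (-6/5, 0)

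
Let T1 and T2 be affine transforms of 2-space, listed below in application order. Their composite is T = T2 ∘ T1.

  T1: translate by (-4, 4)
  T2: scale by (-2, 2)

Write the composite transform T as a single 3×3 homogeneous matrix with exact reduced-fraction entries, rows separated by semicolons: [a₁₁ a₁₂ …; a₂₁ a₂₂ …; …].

T1 = [1 0 -4; 0 1 4; 0 0 1]
T2·T1 = [-2 0 8; 0 2 8; 0 0 1]

T = [-2 0 8; 0 2 8; 0 0 1]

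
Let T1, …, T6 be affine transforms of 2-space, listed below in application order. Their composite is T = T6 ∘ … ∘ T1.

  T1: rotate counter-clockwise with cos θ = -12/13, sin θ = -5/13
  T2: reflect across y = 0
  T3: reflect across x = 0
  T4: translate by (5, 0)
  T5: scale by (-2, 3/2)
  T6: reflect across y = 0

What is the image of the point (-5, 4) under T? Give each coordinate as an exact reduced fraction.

T1 rotate counter-clockwise with cos θ = -12/13, sin θ = -5/13: (-5, 4) → (80/13, -23/13)
T2 reflect across y = 0: (80/13, -23/13) → (80/13, 23/13)
T3 reflect across x = 0: (80/13, 23/13) → (-80/13, 23/13)
T4 translate by (5, 0): (-80/13, 23/13) → (-15/13, 23/13)
T5 scale by (-2, 3/2): (-15/13, 23/13) → (30/13, 69/26)
T6 reflect across y = 0: (30/13, 69/26) → (30/13, -69/26)

T(p) = (30/13, -69/26)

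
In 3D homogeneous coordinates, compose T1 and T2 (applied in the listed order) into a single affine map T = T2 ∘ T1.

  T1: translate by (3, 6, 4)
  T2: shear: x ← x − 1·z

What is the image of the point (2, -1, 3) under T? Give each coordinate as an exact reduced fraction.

T(p) = (-2, 5, 7)

T1 translate by (3, 6, 4): (2, -1, 3) → (5, 5, 7)
T2 shear: x ← x − 1·z: (5, 5, 7) → (-2, 5, 7)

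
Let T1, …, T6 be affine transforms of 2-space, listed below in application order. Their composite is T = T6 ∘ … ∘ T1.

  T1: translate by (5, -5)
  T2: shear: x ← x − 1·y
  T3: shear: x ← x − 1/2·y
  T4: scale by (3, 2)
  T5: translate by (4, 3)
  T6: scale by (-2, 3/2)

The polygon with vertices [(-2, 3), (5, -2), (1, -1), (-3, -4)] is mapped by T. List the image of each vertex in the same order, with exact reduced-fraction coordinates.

image vertices: (-44, -3/2), (-131, -33/2), (-98, -27/2), (-101, -45/2)

T1 translate by (5, -5): (-2, 3) → (3, -2); (5, -2) → (10, -7); (1, -1) → (6, -6); (-3, -4) → (2, -9)
T2 shear: x ← x − 1·y: (3, -2) → (5, -2); (10, -7) → (17, -7); (6, -6) → (12, -6); (2, -9) → (11, -9)
T3 shear: x ← x − 1/2·y: (5, -2) → (6, -2); (17, -7) → (41/2, -7); (12, -6) → (15, -6); (11, -9) → (31/2, -9)
T4 scale by (3, 2): (6, -2) → (18, -4); (41/2, -7) → (123/2, -14); (15, -6) → (45, -12); (31/2, -9) → (93/2, -18)
T5 translate by (4, 3): (18, -4) → (22, -1); (123/2, -14) → (131/2, -11); (45, -12) → (49, -9); (93/2, -18) → (101/2, -15)
T6 scale by (-2, 3/2): (22, -1) → (-44, -3/2); (131/2, -11) → (-131, -33/2); (49, -9) → (-98, -27/2); (101/2, -15) → (-101, -45/2)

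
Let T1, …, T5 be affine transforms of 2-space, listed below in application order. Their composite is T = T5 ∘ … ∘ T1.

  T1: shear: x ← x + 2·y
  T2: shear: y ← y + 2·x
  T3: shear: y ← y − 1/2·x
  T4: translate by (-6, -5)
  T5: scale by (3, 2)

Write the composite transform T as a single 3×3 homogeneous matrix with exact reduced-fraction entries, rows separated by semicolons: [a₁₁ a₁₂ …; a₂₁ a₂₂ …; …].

T = [3 6 -18; 3 8 -10; 0 0 1]

T1 = [1 2 0; 0 1 0; 0 0 1]
T2·T1 = [1 2 0; 2 5 0; 0 0 1]
T3·…·T1 = [1 2 0; 3/2 4 0; 0 0 1]
T4·…·T1 = [1 2 -6; 3/2 4 -5; 0 0 1]
T5·…·T1 = [3 6 -18; 3 8 -10; 0 0 1]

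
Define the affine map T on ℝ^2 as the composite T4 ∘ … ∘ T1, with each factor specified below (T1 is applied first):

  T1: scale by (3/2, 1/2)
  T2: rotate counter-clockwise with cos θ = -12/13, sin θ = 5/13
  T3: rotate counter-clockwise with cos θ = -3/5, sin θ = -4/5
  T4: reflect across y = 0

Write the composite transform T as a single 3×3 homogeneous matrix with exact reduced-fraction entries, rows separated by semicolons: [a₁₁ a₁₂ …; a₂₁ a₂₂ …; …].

T1 = [3/2 0 0; 0 1/2 0; 0 0 1]
T2·T1 = [-18/13 -5/26 0; 15/26 -6/13 0; 0 0 1]
T3·…·T1 = [84/65 -33/130 0; 99/130 28/65 0; 0 0 1]
T4·…·T1 = [84/65 -33/130 0; -99/130 -28/65 0; 0 0 1]

T = [84/65 -33/130 0; -99/130 -28/65 0; 0 0 1]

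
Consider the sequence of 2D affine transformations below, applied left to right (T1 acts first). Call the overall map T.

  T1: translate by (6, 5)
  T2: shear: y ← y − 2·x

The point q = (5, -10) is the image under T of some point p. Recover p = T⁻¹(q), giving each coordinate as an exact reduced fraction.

p = (-1, -5)

T1 = [1 0 6; 0 1 5; 0 0 1]
T2·T1 = [1 0 6; -2 1 -7; 0 0 1]
det M = 1; M⁻¹ = [1 0 -6; 2 1 -5; 0 0 1]
M⁻¹ · (5, -10)ᵀ = (-1, -5)ᵀ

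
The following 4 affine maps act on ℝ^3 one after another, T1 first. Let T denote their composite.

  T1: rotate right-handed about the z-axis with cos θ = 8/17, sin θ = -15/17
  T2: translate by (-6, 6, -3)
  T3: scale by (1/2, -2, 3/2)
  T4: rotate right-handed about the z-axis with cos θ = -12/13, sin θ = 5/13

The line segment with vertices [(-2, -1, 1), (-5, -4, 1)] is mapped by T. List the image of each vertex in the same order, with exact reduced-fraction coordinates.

T1 rotate right-handed about the z-axis with cos θ = 8/17, sin θ = -15/17: (-2, -1, 1) → (-31/17, 22/17, 1); (-5, -4, 1) → (-100/17, 43/17, 1)
T2 translate by (-6, 6, -3): (-31/17, 22/17, 1) → (-133/17, 124/17, -2); (-100/17, 43/17, 1) → (-202/17, 145/17, -2)
T3 scale by (1/2, -2, 3/2): (-133/17, 124/17, -2) → (-133/34, -248/17, -3); (-202/17, 145/17, -2) → (-101/17, -290/17, -3)
T4 rotate right-handed about the z-axis with cos θ = -12/13, sin θ = 5/13: (-133/34, -248/17, -3) → (2038/221, 311/26, -3); (-101/17, -290/17, -3) → (2662/221, 175/13, -3)

image vertices: (2038/221, 311/26, -3), (2662/221, 175/13, -3)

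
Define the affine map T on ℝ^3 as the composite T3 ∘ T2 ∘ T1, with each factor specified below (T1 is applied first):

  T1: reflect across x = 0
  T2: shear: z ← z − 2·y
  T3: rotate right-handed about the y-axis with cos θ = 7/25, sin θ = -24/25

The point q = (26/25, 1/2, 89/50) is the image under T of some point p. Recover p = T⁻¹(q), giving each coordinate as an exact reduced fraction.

T1 = [-1 0 0 0; 0 1 0 0; 0 0 1 0; 0 0 0 1]
T2·T1 = [-1 0 0 0; 0 1 0 0; 0 -2 1 0; 0 0 0 1]
T3·…·T1 = [-7/25 48/25 -24/25 0; 0 1 0 0; -24/25 -14/25 7/25 0; 0 0 0 1]
det M = -1; M⁻¹ = [-7/25 0 -24/25 0; 0 1 0 0; -24/25 2 7/25 0; 0 0 0 1]
M⁻¹ · (26/25, 1/2, 89/50)ᵀ = (-2, 1/2, 1/2)ᵀ

p = (-2, 1/2, 1/2)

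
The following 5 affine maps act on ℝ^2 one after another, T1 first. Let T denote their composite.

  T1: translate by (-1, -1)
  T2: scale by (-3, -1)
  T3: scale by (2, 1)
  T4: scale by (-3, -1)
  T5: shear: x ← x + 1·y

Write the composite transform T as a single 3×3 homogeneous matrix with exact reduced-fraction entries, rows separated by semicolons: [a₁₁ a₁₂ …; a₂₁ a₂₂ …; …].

T = [18 1 -19; 0 1 -1; 0 0 1]

T1 = [1 0 -1; 0 1 -1; 0 0 1]
T2·T1 = [-3 0 3; 0 -1 1; 0 0 1]
T3·…·T1 = [-6 0 6; 0 -1 1; 0 0 1]
T4·…·T1 = [18 0 -18; 0 1 -1; 0 0 1]
T5·…·T1 = [18 1 -19; 0 1 -1; 0 0 1]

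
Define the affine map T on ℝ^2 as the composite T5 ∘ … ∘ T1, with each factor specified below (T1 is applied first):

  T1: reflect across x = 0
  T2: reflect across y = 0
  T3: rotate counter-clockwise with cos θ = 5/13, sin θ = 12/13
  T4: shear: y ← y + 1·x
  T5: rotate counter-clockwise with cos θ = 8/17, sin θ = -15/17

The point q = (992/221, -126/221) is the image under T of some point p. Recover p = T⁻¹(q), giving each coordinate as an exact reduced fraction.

T1 = [-1 0 0; 0 1 0; 0 0 1]
T2·T1 = [-1 0 0; 0 -1 0; 0 0 1]
T3·…·T1 = [-5/13 12/13 0; -12/13 -5/13 0; 0 0 1]
T4·…·T1 = [-5/13 12/13 0; -17/13 7/13 0; 0 0 1]
T5·…·T1 = [-295/221 201/221 0; -61/221 -124/221 0; 0 0 1]
det M = 1; M⁻¹ = [-124/221 -201/221 0; 61/221 -295/221 0; 0 0 1]
M⁻¹ · (992/221, -126/221)ᵀ = (-2, 2)ᵀ

p = (-2, 2)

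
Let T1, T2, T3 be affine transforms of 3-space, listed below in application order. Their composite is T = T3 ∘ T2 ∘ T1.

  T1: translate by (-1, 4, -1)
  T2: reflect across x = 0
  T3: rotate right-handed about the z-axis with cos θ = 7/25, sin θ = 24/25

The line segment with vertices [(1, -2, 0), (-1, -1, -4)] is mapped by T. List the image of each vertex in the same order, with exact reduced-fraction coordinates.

T1 translate by (-1, 4, -1): (1, -2, 0) → (0, 2, -1); (-1, -1, -4) → (-2, 3, -5)
T2 reflect across x = 0: (0, 2, -1) → (0, 2, -1); (-2, 3, -5) → (2, 3, -5)
T3 rotate right-handed about the z-axis with cos θ = 7/25, sin θ = 24/25: (0, 2, -1) → (-48/25, 14/25, -1); (2, 3, -5) → (-58/25, 69/25, -5)

image vertices: (-48/25, 14/25, -1), (-58/25, 69/25, -5)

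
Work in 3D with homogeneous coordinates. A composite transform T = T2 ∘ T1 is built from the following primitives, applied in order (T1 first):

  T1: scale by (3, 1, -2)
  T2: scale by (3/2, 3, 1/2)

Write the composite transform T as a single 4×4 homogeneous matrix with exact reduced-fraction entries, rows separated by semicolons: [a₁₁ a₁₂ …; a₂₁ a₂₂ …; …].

T = [9/2 0 0 0; 0 3 0 0; 0 0 -1 0; 0 0 0 1]

T1 = [3 0 0 0; 0 1 0 0; 0 0 -2 0; 0 0 0 1]
T2·T1 = [9/2 0 0 0; 0 3 0 0; 0 0 -1 0; 0 0 0 1]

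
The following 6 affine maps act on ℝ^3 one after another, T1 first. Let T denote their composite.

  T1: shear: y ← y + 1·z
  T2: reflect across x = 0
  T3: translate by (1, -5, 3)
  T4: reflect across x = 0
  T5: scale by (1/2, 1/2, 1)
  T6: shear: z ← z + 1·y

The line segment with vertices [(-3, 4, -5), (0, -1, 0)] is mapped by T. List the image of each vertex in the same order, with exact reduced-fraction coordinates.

T1 shear: y ← y + 1·z: (-3, 4, -5) → (-3, -1, -5); (0, -1, 0) → (0, -1, 0)
T2 reflect across x = 0: (-3, -1, -5) → (3, -1, -5); (0, -1, 0) → (0, -1, 0)
T3 translate by (1, -5, 3): (3, -1, -5) → (4, -6, -2); (0, -1, 0) → (1, -6, 3)
T4 reflect across x = 0: (4, -6, -2) → (-4, -6, -2); (1, -6, 3) → (-1, -6, 3)
T5 scale by (1/2, 1/2, 1): (-4, -6, -2) → (-2, -3, -2); (-1, -6, 3) → (-1/2, -3, 3)
T6 shear: z ← z + 1·y: (-2, -3, -2) → (-2, -3, -5); (-1/2, -3, 3) → (-1/2, -3, 0)

image vertices: (-2, -3, -5), (-1/2, -3, 0)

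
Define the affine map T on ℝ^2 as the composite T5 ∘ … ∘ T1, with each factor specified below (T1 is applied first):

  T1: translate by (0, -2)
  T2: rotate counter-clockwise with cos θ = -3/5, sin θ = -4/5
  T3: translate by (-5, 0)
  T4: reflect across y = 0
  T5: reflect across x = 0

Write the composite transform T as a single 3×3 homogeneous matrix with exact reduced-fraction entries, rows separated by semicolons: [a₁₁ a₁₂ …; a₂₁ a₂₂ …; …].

T = [3/5 -4/5 33/5; 4/5 3/5 -6/5; 0 0 1]

T1 = [1 0 0; 0 1 -2; 0 0 1]
T2·T1 = [-3/5 4/5 -8/5; -4/5 -3/5 6/5; 0 0 1]
T3·…·T1 = [-3/5 4/5 -33/5; -4/5 -3/5 6/5; 0 0 1]
T4·…·T1 = [-3/5 4/5 -33/5; 4/5 3/5 -6/5; 0 0 1]
T5·…·T1 = [3/5 -4/5 33/5; 4/5 3/5 -6/5; 0 0 1]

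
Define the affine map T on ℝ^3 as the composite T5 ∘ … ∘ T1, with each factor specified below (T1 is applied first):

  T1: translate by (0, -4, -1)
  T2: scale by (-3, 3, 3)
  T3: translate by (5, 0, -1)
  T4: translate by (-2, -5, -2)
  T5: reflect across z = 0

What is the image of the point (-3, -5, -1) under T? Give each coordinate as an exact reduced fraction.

T(p) = (12, -32, 9)

T1 translate by (0, -4, -1): (-3, -5, -1) → (-3, -9, -2)
T2 scale by (-3, 3, 3): (-3, -9, -2) → (9, -27, -6)
T3 translate by (5, 0, -1): (9, -27, -6) → (14, -27, -7)
T4 translate by (-2, -5, -2): (14, -27, -7) → (12, -32, -9)
T5 reflect across z = 0: (12, -32, -9) → (12, -32, 9)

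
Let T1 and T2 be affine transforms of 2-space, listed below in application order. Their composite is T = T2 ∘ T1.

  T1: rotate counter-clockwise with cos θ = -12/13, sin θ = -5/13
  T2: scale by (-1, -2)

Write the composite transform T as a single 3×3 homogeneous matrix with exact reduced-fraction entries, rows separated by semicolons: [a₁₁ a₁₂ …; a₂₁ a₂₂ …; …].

T = [12/13 -5/13 0; 10/13 24/13 0; 0 0 1]

T1 = [-12/13 5/13 0; -5/13 -12/13 0; 0 0 1]
T2·T1 = [12/13 -5/13 0; 10/13 24/13 0; 0 0 1]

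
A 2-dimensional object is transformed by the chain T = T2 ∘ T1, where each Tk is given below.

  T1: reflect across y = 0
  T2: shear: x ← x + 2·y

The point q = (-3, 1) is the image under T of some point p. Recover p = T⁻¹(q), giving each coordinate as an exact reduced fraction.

T1 = [1 0 0; 0 -1 0; 0 0 1]
T2·T1 = [1 -2 0; 0 -1 0; 0 0 1]
det M = -1; M⁻¹ = [1 -2 0; 0 -1 0; 0 0 1]
M⁻¹ · (-3, 1)ᵀ = (-5, -1)ᵀ

p = (-5, -1)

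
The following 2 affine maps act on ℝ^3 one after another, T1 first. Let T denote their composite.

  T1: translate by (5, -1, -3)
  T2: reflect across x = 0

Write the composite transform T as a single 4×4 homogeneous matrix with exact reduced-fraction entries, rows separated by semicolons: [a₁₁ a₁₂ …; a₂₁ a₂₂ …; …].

T = [-1 0 0 -5; 0 1 0 -1; 0 0 1 -3; 0 0 0 1]

T1 = [1 0 0 5; 0 1 0 -1; 0 0 1 -3; 0 0 0 1]
T2·T1 = [-1 0 0 -5; 0 1 0 -1; 0 0 1 -3; 0 0 0 1]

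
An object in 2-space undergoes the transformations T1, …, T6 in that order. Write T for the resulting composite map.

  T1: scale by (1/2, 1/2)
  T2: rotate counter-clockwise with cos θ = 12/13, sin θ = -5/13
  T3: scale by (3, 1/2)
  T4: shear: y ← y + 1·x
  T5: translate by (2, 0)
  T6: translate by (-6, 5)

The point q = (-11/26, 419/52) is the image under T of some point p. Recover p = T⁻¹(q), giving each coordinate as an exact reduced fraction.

p = (3, -1)

T1 = [1/2 0 0; 0 1/2 0; 0 0 1]
T2·T1 = [6/13 5/26 0; -5/26 6/13 0; 0 0 1]
T3·…·T1 = [18/13 15/26 0; -5/52 3/13 0; 0 0 1]
T4·…·T1 = [18/13 15/26 0; 67/52 21/26 0; 0 0 1]
T5·…·T1 = [18/13 15/26 2; 67/52 21/26 0; 0 0 1]
T6·…·T1 = [18/13 15/26 -4; 67/52 21/26 5; 0 0 1]
det M = 3/8; M⁻¹ = [28/13 -20/13 212/13; -134/39 48/13 -1256/39; 0 0 1]
M⁻¹ · (-11/26, 419/52)ᵀ = (3, -1)ᵀ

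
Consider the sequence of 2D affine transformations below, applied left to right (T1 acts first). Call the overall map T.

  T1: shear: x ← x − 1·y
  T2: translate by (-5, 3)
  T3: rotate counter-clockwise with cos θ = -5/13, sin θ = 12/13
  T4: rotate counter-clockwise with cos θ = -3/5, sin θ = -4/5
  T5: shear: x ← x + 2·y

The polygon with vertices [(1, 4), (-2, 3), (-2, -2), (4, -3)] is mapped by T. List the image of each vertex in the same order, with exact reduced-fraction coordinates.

image vertices: (746/65, 569/65), (542/65, 538/65), (-1/5, 11/5), (62/65, -32/65)

T1 shear: x ← x − 1·y: (1, 4) → (-3, 4); (-2, 3) → (-5, 3); (-2, -2) → (0, -2); (4, -3) → (7, -3)
T2 translate by (-5, 3): (-3, 4) → (-8, 7); (-5, 3) → (-10, 6); (0, -2) → (-5, 1); (7, -3) → (2, 0)
T3 rotate counter-clockwise with cos θ = -5/13, sin θ = 12/13: (-8, 7) → (-44/13, -131/13); (-10, 6) → (-22/13, -150/13); (-5, 1) → (1, -5); (2, 0) → (-10/13, 24/13)
T4 rotate counter-clockwise with cos θ = -3/5, sin θ = -4/5: (-44/13, -131/13) → (-392/65, 569/65); (-22/13, -150/13) → (-534/65, 538/65); (1, -5) → (-23/5, 11/5); (-10/13, 24/13) → (126/65, -32/65)
T5 shear: x ← x + 2·y: (-392/65, 569/65) → (746/65, 569/65); (-534/65, 538/65) → (542/65, 538/65); (-23/5, 11/5) → (-1/5, 11/5); (126/65, -32/65) → (62/65, -32/65)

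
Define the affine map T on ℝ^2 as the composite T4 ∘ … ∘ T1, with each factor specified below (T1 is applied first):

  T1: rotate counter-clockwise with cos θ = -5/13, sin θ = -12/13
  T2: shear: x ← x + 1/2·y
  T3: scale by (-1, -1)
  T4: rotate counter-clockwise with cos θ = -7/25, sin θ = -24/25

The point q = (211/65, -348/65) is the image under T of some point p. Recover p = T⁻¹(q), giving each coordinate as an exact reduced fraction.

p = (5, 0)

T1 = [-5/13 12/13 0; -12/13 -5/13 0; 0 0 1]
T2·T1 = [-11/13 19/26 0; -12/13 -5/13 0; 0 0 1]
T3·…·T1 = [11/13 -19/26 0; 12/13 5/13 0; 0 0 1]
T4·…·T1 = [211/325 373/650 0; -348/325 193/325 0; 0 0 1]
det M = 1; M⁻¹ = [193/325 -373/650 0; 348/325 211/325 0; 0 0 1]
M⁻¹ · (211/65, -348/65)ᵀ = (5, 0)ᵀ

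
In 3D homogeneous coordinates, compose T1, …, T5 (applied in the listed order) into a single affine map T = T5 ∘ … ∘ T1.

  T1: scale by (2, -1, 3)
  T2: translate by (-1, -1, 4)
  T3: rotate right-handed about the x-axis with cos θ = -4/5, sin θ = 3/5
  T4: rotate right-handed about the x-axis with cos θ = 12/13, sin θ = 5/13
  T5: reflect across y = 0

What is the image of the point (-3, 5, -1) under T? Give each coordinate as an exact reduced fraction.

T(p) = (-7, -362/65, -159/65)

T1 scale by (2, -1, 3): (-3, 5, -1) → (-6, -5, -3)
T2 translate by (-1, -1, 4): (-6, -5, -3) → (-7, -6, 1)
T3 rotate right-handed about the x-axis with cos θ = -4/5, sin θ = 3/5: (-7, -6, 1) → (-7, 21/5, -22/5)
T4 rotate right-handed about the x-axis with cos θ = 12/13, sin θ = 5/13: (-7, 21/5, -22/5) → (-7, 362/65, -159/65)
T5 reflect across y = 0: (-7, 362/65, -159/65) → (-7, -362/65, -159/65)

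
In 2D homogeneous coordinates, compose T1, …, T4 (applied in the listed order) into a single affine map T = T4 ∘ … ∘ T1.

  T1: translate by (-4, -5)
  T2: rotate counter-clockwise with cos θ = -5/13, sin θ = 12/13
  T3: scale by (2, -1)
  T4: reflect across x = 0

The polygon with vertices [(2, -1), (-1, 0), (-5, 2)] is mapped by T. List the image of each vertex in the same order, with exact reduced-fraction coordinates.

image vertices: (-164/13, -6/13), (-170/13, 35/13), (-162/13, 93/13)

T1 translate by (-4, -5): (2, -1) → (-2, -6); (-1, 0) → (-5, -5); (-5, 2) → (-9, -3)
T2 rotate counter-clockwise with cos θ = -5/13, sin θ = 12/13: (-2, -6) → (82/13, 6/13); (-5, -5) → (85/13, -35/13); (-9, -3) → (81/13, -93/13)
T3 scale by (2, -1): (82/13, 6/13) → (164/13, -6/13); (85/13, -35/13) → (170/13, 35/13); (81/13, -93/13) → (162/13, 93/13)
T4 reflect across x = 0: (164/13, -6/13) → (-164/13, -6/13); (170/13, 35/13) → (-170/13, 35/13); (162/13, 93/13) → (-162/13, 93/13)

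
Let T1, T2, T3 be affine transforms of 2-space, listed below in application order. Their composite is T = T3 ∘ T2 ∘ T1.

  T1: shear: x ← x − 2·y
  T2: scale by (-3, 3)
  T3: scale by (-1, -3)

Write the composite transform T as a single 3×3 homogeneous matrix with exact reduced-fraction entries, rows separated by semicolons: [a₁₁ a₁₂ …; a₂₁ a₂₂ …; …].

T1 = [1 -2 0; 0 1 0; 0 0 1]
T2·T1 = [-3 6 0; 0 3 0; 0 0 1]
T3·…·T1 = [3 -6 0; 0 -9 0; 0 0 1]

T = [3 -6 0; 0 -9 0; 0 0 1]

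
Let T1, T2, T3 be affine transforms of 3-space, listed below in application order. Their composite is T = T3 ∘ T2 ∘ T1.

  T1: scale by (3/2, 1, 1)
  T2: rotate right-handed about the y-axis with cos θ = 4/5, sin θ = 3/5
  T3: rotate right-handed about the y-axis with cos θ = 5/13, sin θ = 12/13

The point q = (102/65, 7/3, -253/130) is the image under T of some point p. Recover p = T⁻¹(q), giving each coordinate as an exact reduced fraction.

p = (1, 7/3, 2)

T1 = [3/2 0 0 0; 0 1 0 0; 0 0 1 0; 0 0 0 1]
T2·T1 = [6/5 0 3/5 0; 0 1 0 0; -9/10 0 4/5 0; 0 0 0 1]
T3·…·T1 = [-24/65 0 63/65 0; 0 1 0 0; -189/130 0 -16/65 0; 0 0 0 1]
det M = 3/2; M⁻¹ = [-32/195 0 -42/65 0; 0 1 0 0; 63/65 0 -16/65 0; 0 0 0 1]
M⁻¹ · (102/65, 7/3, -253/130)ᵀ = (1, 7/3, 2)ᵀ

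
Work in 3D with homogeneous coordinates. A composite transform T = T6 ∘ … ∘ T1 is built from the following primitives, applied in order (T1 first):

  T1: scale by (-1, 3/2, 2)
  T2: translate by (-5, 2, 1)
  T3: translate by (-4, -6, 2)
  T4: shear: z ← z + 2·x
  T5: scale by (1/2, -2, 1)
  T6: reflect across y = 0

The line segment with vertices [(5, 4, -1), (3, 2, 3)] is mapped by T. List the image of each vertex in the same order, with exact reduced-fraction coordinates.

image vertices: (-7, 4, -27), (-6, -2, -15)

T1 scale by (-1, 3/2, 2): (5, 4, -1) → (-5, 6, -2); (3, 2, 3) → (-3, 3, 6)
T2 translate by (-5, 2, 1): (-5, 6, -2) → (-10, 8, -1); (-3, 3, 6) → (-8, 5, 7)
T3 translate by (-4, -6, 2): (-10, 8, -1) → (-14, 2, 1); (-8, 5, 7) → (-12, -1, 9)
T4 shear: z ← z + 2·x: (-14, 2, 1) → (-14, 2, -27); (-12, -1, 9) → (-12, -1, -15)
T5 scale by (1/2, -2, 1): (-14, 2, -27) → (-7, -4, -27); (-12, -1, -15) → (-6, 2, -15)
T6 reflect across y = 0: (-7, -4, -27) → (-7, 4, -27); (-6, 2, -15) → (-6, -2, -15)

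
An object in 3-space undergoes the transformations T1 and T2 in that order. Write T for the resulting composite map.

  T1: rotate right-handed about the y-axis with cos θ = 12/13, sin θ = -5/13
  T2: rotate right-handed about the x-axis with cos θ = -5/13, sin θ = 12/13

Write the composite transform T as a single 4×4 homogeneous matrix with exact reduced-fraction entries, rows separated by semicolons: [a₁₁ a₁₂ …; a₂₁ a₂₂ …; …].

T = [12/13 0 -5/13 0; -60/169 -5/13 -144/169 0; -25/169 12/13 -60/169 0; 0 0 0 1]

T1 = [12/13 0 -5/13 0; 0 1 0 0; 5/13 0 12/13 0; 0 0 0 1]
T2·T1 = [12/13 0 -5/13 0; -60/169 -5/13 -144/169 0; -25/169 12/13 -60/169 0; 0 0 0 1]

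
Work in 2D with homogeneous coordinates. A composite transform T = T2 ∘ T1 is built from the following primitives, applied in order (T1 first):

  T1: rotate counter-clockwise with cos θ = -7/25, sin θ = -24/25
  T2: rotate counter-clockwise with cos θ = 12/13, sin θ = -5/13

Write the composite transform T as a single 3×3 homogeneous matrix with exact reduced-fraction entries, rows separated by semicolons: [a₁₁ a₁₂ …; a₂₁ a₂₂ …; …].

T = [-204/325 253/325 0; -253/325 -204/325 0; 0 0 1]

T1 = [-7/25 24/25 0; -24/25 -7/25 0; 0 0 1]
T2·T1 = [-204/325 253/325 0; -253/325 -204/325 0; 0 0 1]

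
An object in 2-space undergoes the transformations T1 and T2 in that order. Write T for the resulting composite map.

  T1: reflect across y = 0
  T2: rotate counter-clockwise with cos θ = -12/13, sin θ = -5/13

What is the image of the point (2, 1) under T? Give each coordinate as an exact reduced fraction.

T1 reflect across y = 0: (2, 1) → (2, -1)
T2 rotate counter-clockwise with cos θ = -12/13, sin θ = -5/13: (2, -1) → (-29/13, 2/13)

T(p) = (-29/13, 2/13)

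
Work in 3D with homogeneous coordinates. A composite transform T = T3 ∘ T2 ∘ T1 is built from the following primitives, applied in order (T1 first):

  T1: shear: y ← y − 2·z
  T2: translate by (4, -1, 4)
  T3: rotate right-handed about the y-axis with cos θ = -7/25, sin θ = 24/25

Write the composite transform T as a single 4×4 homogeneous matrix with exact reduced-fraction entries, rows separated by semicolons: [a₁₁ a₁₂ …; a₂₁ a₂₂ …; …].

T = [-7/25 0 24/25 68/25; 0 1 -2 -1; -24/25 0 -7/25 -124/25; 0 0 0 1]

T1 = [1 0 0 0; 0 1 -2 0; 0 0 1 0; 0 0 0 1]
T2·T1 = [1 0 0 4; 0 1 -2 -1; 0 0 1 4; 0 0 0 1]
T3·…·T1 = [-7/25 0 24/25 68/25; 0 1 -2 -1; -24/25 0 -7/25 -124/25; 0 0 0 1]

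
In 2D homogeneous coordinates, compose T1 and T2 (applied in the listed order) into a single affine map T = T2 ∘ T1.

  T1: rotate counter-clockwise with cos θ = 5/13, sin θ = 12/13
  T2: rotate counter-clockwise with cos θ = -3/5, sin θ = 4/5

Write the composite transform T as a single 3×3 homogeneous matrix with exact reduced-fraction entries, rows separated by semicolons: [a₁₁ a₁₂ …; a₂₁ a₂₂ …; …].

T1 = [5/13 -12/13 0; 12/13 5/13 0; 0 0 1]
T2·T1 = [-63/65 16/65 0; -16/65 -63/65 0; 0 0 1]

T = [-63/65 16/65 0; -16/65 -63/65 0; 0 0 1]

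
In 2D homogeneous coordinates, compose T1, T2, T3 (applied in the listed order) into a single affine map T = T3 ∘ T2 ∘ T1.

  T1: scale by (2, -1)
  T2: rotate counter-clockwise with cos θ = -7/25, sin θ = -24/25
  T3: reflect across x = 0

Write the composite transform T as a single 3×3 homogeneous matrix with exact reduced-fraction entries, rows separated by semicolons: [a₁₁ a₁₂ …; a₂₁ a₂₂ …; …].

T1 = [2 0 0; 0 -1 0; 0 0 1]
T2·T1 = [-14/25 -24/25 0; -48/25 7/25 0; 0 0 1]
T3·…·T1 = [14/25 24/25 0; -48/25 7/25 0; 0 0 1]

T = [14/25 24/25 0; -48/25 7/25 0; 0 0 1]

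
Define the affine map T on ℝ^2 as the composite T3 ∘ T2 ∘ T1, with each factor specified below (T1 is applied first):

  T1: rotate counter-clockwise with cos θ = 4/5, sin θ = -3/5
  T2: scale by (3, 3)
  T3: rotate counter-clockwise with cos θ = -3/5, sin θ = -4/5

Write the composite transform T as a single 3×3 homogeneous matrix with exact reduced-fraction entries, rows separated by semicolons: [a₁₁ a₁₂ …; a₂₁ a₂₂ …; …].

T = [-72/25 21/25 0; -21/25 -72/25 0; 0 0 1]

T1 = [4/5 3/5 0; -3/5 4/5 0; 0 0 1]
T2·T1 = [12/5 9/5 0; -9/5 12/5 0; 0 0 1]
T3·…·T1 = [-72/25 21/25 0; -21/25 -72/25 0; 0 0 1]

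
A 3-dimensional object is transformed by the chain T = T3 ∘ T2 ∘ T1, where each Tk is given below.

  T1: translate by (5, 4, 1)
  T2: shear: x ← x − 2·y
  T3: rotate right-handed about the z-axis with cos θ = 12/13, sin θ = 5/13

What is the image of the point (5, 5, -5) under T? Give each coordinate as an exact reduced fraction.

T1 translate by (5, 4, 1): (5, 5, -5) → (10, 9, -4)
T2 shear: x ← x − 2·y: (10, 9, -4) → (-8, 9, -4)
T3 rotate right-handed about the z-axis with cos θ = 12/13, sin θ = 5/13: (-8, 9, -4) → (-141/13, 68/13, -4)

T(p) = (-141/13, 68/13, -4)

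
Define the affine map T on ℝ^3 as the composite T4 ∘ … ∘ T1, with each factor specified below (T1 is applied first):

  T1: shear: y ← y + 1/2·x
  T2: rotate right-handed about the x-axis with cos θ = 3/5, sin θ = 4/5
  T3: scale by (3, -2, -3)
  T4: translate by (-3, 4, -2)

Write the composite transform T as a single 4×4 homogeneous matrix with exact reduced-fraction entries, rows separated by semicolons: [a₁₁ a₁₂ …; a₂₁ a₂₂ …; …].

T1 = [1 0 0 0; 1/2 1 0 0; 0 0 1 0; 0 0 0 1]
T2·T1 = [1 0 0 0; 3/10 3/5 -4/5 0; 2/5 4/5 3/5 0; 0 0 0 1]
T3·…·T1 = [3 0 0 0; -3/5 -6/5 8/5 0; -6/5 -12/5 -9/5 0; 0 0 0 1]
T4·…·T1 = [3 0 0 -3; -3/5 -6/5 8/5 4; -6/5 -12/5 -9/5 -2; 0 0 0 1]

T = [3 0 0 -3; -3/5 -6/5 8/5 4; -6/5 -12/5 -9/5 -2; 0 0 0 1]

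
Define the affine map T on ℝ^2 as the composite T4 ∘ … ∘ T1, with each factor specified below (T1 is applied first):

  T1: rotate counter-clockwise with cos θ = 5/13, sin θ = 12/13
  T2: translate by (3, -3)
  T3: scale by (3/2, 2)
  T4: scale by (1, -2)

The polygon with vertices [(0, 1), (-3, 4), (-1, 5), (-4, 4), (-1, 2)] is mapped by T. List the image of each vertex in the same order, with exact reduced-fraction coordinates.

image vertices: (81/26, 136/13), (-36/13, 220/13), (-3, 8), (-87/26, 268/13), (15/13, 164/13)

T1 rotate counter-clockwise with cos θ = 5/13, sin θ = 12/13: (0, 1) → (-12/13, 5/13); (-3, 4) → (-63/13, -16/13); (-1, 5) → (-5, 1); (-4, 4) → (-68/13, -28/13); (-1, 2) → (-29/13, -2/13)
T2 translate by (3, -3): (-12/13, 5/13) → (27/13, -34/13); (-63/13, -16/13) → (-24/13, -55/13); (-5, 1) → (-2, -2); (-68/13, -28/13) → (-29/13, -67/13); (-29/13, -2/13) → (10/13, -41/13)
T3 scale by (3/2, 2): (27/13, -34/13) → (81/26, -68/13); (-24/13, -55/13) → (-36/13, -110/13); (-2, -2) → (-3, -4); (-29/13, -67/13) → (-87/26, -134/13); (10/13, -41/13) → (15/13, -82/13)
T4 scale by (1, -2): (81/26, -68/13) → (81/26, 136/13); (-36/13, -110/13) → (-36/13, 220/13); (-3, -4) → (-3, 8); (-87/26, -134/13) → (-87/26, 268/13); (15/13, -82/13) → (15/13, 164/13)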